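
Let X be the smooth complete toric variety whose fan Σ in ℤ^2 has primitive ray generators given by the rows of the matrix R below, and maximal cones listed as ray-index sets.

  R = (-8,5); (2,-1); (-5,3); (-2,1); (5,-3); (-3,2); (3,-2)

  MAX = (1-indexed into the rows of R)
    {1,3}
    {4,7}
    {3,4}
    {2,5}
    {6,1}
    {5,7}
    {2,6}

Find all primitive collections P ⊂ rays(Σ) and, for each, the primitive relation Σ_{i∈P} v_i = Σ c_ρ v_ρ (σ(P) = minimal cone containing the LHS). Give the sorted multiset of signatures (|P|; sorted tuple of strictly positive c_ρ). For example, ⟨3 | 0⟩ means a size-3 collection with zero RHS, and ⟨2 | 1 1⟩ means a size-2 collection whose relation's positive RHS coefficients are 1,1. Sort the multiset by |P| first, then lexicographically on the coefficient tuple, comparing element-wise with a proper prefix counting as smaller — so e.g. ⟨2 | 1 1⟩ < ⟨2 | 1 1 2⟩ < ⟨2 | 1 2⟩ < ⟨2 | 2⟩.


Σ has 14 primitive collections:

  {2,4}:  v_{2} + v_{4} = 0  so sig = ⟨2 | 0⟩
  {3,5}:  v_{3} + v_{5} = 0  so sig = ⟨2 | 0⟩
  {6,7}:  v_{6} + v_{7} = 0  so sig = ⟨2 | 0⟩
  {1,5}:  v_{1} + v_{5} = v_{6}  so sig = ⟨2 | 1⟩
  {1,7}:  v_{1} + v_{7} = v_{3}  so sig = ⟨2 | 1⟩
  {2,3}:  v_{2} + v_{3} = v_{6}  so sig = ⟨2 | 1⟩
  {2,7}:  v_{2} + v_{7} = v_{5}  so sig = ⟨2 | 1⟩
  {3,6}:  v_{3} + v_{6} = v_{1}  so sig = ⟨2 | 1⟩
  {3,7}:  v_{3} + v_{7} = v_{4}  so sig = ⟨2 | 1⟩
  {4,5}:  v_{4} + v_{5} = v_{7}  so sig = ⟨2 | 1⟩
  {4,6}:  v_{4} + v_{6} = v_{3}  so sig = ⟨2 | 1⟩
  {5,6}:  v_{5} + v_{6} = v_{2}  so sig = ⟨2 | 1⟩
  {1,2}:  v_{1} + v_{2} = 2·v_{6}  so sig = ⟨2 | 2⟩
  {1,4}:  v_{1} + v_{4} = 2·v_{3}  so sig = ⟨2 | 2⟩

Signatures (|P|; sorted positive RHS coefficients), sorted:
{ ⟨2 | 0⟩ ×3,  ⟨2 | 1⟩ ×9,  ⟨2 | 2⟩ ×2 }


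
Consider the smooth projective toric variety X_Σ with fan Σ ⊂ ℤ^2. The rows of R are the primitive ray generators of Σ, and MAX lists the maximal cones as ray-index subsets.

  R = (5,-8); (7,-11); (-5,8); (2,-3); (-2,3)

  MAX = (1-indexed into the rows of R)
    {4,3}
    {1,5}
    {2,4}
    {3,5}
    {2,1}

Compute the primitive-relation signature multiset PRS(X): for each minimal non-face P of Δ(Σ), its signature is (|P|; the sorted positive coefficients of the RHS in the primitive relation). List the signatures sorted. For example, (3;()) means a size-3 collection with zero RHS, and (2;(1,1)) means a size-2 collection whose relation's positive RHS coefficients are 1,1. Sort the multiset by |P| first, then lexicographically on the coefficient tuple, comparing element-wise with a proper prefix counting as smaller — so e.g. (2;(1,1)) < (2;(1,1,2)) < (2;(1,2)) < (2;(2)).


|primitive collections| = 5. Relations:

  P={1,3}:  v_{1} + v_{3} = 0  →  sig = (2;())
  P={4,5}:  v_{4} + v_{5} = 0  →  sig = (2;())
  P={1,4}:  v_{1} + v_{4} = v_{2}  →  sig = (2;(1))
  P={2,3}:  v_{2} + v_{3} = v_{4}  →  sig = (2;(1))
  P={2,5}:  v_{2} + v_{5} = v_{1}  →  sig = (2;(1))

Sorted signature multiset PRS(X):
    |P|=2: 5 collections, coeffs (), (), (1), (1), (1)


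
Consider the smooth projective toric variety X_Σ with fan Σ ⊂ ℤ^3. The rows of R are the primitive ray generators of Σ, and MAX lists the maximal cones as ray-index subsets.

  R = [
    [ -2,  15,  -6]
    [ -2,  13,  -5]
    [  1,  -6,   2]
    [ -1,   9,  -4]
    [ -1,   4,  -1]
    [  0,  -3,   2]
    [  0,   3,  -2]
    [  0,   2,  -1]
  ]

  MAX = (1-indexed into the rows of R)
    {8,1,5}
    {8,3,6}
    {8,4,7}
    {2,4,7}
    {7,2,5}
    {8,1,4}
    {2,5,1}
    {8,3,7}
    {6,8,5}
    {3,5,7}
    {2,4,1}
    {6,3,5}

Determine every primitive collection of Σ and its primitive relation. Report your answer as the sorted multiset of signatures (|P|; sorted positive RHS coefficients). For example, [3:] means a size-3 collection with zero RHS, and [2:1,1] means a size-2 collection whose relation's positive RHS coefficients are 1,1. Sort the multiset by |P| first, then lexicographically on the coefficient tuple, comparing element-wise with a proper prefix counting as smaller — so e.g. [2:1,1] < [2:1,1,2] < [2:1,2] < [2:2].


Minimal non-faces — 12 found among 8 rays, 12 max cones:

  P={6,7}:  v_{6} + v_{7} = 0  ⟹  sig = [2:]
  P={1,3}:  v_{1} + v_{3} = v_{4}  ⟹  sig = [2:1]
  P={2,8}:  v_{2} + v_{8} = v_{1}  ⟹  sig = [2:1]
  P={3,4}:  v_{3} + v_{4} = v_{7}  ⟹  sig = [2:1]
  P={4,5}:  v_{4} + v_{5} = v_{2}  ⟹  sig = [2:1]
  P={2,3}:  v_{2} + v_{3} = v_{5} + v_{7}  ⟹  sig = [2:1,1]
  P={4,6}:  v_{4} + v_{6} = v_{5} + v_{8}  ⟹  sig = [2:1,1]
  P={2,6}:  v_{2} + v_{6} = 2·v_{5} + v_{8}  ⟹  sig = [2:1,2]
  P={1,7}:  v_{1} + v_{7} = 2·v_{4}  ⟹  sig = [2:2]
  P={1,6}:  v_{1} + v_{6} = 2·v_{5} + 2·v_{8}  ⟹  sig = [2:2,2]
  P={3,5,8}:  v_{3} + v_{5} + v_{8} = 0  ⟹  sig = [3:]
  P={5,7,8}:  v_{5} + v_{7} + v_{8} = v_{4}  ⟹  sig = [3:1]

Sorted signature multiset PRS(X):
{ [2:],  [2:1] ×4,  [2:1,1] ×2,  [2:1,2],  [2:2],  [2:2,2],  [3:],  [3:1] }


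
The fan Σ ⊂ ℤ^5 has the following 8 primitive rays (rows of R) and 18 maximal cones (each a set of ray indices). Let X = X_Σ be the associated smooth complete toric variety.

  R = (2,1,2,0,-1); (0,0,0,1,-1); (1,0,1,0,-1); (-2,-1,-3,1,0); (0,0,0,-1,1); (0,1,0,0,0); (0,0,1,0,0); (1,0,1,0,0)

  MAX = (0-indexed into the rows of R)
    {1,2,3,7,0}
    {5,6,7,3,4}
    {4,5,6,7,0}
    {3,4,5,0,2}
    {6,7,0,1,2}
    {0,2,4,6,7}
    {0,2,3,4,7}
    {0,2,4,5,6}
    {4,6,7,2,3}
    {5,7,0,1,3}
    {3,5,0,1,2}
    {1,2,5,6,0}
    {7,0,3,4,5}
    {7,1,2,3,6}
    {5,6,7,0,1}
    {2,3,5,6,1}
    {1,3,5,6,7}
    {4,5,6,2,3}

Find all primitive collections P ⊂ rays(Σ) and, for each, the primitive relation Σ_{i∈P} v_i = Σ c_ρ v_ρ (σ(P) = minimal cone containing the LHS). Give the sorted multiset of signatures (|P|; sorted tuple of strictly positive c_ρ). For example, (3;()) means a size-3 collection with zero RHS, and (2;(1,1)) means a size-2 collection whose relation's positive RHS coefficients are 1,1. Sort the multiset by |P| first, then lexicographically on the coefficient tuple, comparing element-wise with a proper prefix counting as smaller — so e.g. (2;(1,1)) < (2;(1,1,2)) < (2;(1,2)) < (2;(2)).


3 collections generate NE(X_Σ); each relation:

  P={1,4}:  v_{1} + v_{4} = 0  →  sig = (2;())
  P={0,3,6}:  v_{0} + v_{3} + v_{6} = v_{1}  →  sig = (3;(1))
  P={2,5,7}:  v_{2} + v_{5} + v_{7} = v_{0}  →  sig = (3;(1))

Sorted signature multiset PRS(X):
    (2;())
    (3;(1))
    (3;(1))


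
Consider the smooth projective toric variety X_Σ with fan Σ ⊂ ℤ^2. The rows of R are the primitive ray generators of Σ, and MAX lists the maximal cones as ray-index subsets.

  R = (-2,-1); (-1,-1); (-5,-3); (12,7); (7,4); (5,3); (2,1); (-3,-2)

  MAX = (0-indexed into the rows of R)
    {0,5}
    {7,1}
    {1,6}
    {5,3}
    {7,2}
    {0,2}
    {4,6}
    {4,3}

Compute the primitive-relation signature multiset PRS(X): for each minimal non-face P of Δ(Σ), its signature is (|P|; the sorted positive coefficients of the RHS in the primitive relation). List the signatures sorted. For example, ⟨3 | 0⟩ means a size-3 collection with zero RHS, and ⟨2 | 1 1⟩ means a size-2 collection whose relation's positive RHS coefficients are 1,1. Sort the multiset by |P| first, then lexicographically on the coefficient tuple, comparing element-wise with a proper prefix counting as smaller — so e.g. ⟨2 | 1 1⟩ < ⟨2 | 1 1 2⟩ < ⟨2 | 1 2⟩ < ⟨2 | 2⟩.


20 collections generate NE(X_Σ); each relation:

  • {0,6}:  v_{0} + v_{6} = 0 — sig = ⟨2 | 0⟩
  • {2,5}:  v_{2} + v_{5} = 0 — sig = ⟨2 | 0⟩
  • {0,1}:  v_{0} + v_{1} = v_{7} — sig = ⟨2 | 1⟩
  • {0,4}:  v_{0} + v_{4} = v_{5} — sig = ⟨2 | 1⟩
  • {0,7}:  v_{0} + v_{7} = v_{2} — sig = ⟨2 | 1⟩
  • {2,3}:  v_{2} + v_{3} = v_{4} — sig = ⟨2 | 1⟩
  • {2,4}:  v_{2} + v_{4} = v_{6} — sig = ⟨2 | 1⟩
  • {2,6}:  v_{2} + v_{6} = v_{7} — sig = ⟨2 | 1⟩
  • {4,5}:  v_{4} + v_{5} = v_{3} — sig = ⟨2 | 1⟩
  • {5,6}:  v_{5} + v_{6} = v_{4} — sig = ⟨2 | 1⟩
  • {5,7}:  v_{5} + v_{7} = v_{6} — sig = ⟨2 | 1⟩
  • {6,7}:  v_{6} + v_{7} = v_{1} — sig = ⟨2 | 1⟩
  • {3,7}:  v_{3} + v_{7} = v_{4} + v_{6} — sig = ⟨2 | 1 1⟩
  • {1,3}:  v_{1} + v_{3} = v_{4} + 2·v_{6} — sig = ⟨2 | 1 2⟩
  • {0,3}:  v_{0} + v_{3} = 2·v_{5} — sig = ⟨2 | 2⟩
  • {1,2}:  v_{1} + v_{2} = 2·v_{7} — sig = ⟨2 | 2⟩
  • {1,5}:  v_{1} + v_{5} = 2·v_{6} — sig = ⟨2 | 2⟩
  • {3,6}:  v_{3} + v_{6} = 2·v_{4} — sig = ⟨2 | 2⟩
  • {4,7}:  v_{4} + v_{7} = 2·v_{6} — sig = ⟨2 | 2⟩
  • {1,4}:  v_{1} + v_{4} = 3·v_{6} — sig = ⟨2 | 3⟩

Hence PRS(X_Σ) =
{ ⟨2 | 0⟩ ×2,  ⟨2 | 1⟩ ×10,  ⟨2 | 1 1⟩,  ⟨2 | 1 2⟩,  ⟨2 | 2⟩ ×5,  ⟨2 | 3⟩ }


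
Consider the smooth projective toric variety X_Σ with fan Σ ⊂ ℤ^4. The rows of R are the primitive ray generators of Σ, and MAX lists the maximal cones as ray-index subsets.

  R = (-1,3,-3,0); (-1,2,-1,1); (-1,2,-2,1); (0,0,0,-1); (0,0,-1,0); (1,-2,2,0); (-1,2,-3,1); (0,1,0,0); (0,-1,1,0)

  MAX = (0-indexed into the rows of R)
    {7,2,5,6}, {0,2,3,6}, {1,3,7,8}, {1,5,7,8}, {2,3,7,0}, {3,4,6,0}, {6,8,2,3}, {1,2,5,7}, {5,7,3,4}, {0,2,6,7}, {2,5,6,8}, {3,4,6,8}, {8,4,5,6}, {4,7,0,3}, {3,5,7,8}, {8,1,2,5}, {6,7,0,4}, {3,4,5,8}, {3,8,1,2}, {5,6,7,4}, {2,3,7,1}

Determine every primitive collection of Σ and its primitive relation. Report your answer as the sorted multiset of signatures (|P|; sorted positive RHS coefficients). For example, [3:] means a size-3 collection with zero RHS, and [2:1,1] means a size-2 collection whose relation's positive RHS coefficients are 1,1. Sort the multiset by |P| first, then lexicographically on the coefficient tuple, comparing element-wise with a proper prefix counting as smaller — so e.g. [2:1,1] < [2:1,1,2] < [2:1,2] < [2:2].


Minimal non-faces — 13 found among 9 rays, 21 max cones:

  P={1,4}:  v_{1} + v_{4} = v_{2}  ⇒ sig = [2:1]
  P={2,4}:  v_{2} + v_{4} = v_{6}  ⇒ sig = [2:1]
  P={0,5}:  v_{0} + v_{5} = v_{4} + v_{7}  ⇒ sig = [2:1,1]
  P={0,8}:  v_{0} + v_{8} = v_{2} + v_{3}  ⇒ sig = [2:1,1]
  P={0,1}:  v_{0} + v_{1} = 2·v_{2} + v_{3} + v_{7}  ⇒ sig = [2:1,1,2]
  P={1,6}:  v_{1} + v_{6} = 2·v_{2}  ⇒ sig = [2:2]
  P={2,3,5}:  v_{2} + v_{3} + v_{5} = 0  ⇒ sig = [3:]
  P={4,7,8}:  v_{4} + v_{7} + v_{8} = 0  ⇒ sig = [3:]
  P={2,7,8}:  v_{2} + v_{7} + v_{8} = v_{1}  ⇒ sig = [3:1]
  P={3,5,6}:  v_{3} + v_{5} + v_{6} = v_{4}  ⇒ sig = [3:1]
  P={3,6,7}:  v_{3} + v_{6} + v_{7} = v_{0}  ⇒ sig = [3:1]
  P={6,7,8}:  v_{6} + v_{7} + v_{8} = v_{2}  ⇒ sig = [3:1]
  P={1,3,5}:  v_{1} + v_{3} + v_{5} = v_{7} + v_{8}  ⇒ sig = [3:1,1]

Signatures (|P|; sorted positive RHS coefficients), sorted:
    |P|=2: 6 collections, coeffs (1), (1), (1,1), (1,1), (1,1,2), (2)
    |P|=3: 7 collections, coeffs (), (), (1), (1), (1), (1), (1,1)


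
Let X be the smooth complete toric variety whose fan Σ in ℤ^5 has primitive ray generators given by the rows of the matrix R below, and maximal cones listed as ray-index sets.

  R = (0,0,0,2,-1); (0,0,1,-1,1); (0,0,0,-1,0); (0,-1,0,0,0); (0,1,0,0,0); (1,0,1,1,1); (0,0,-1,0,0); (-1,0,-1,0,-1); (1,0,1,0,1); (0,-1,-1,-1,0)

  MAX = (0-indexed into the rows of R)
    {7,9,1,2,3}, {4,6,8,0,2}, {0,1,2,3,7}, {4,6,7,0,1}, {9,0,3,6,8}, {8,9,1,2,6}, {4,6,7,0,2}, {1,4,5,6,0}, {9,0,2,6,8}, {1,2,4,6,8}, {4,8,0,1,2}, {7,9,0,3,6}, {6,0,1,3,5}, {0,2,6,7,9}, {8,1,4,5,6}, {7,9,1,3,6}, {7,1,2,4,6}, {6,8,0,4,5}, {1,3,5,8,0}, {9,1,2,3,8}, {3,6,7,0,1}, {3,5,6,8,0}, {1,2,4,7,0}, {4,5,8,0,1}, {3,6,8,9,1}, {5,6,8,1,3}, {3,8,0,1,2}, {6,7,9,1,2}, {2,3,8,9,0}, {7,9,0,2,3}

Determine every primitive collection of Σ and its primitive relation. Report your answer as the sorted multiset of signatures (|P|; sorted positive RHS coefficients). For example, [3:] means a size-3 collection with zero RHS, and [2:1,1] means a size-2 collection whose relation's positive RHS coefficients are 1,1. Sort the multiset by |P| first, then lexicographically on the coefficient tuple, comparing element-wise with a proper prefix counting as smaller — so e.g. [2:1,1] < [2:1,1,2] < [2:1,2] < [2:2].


Primitive collections (10):

  • {3,4}:  v_{3} + v_{4} = 0 ; sig = [2:]
  • {7,8}:  v_{7} + v_{8} = 0 ; sig = [2:]
  • {2,5}:  v_{2} + v_{5} = v_{8} ; sig = [2:1]
  • {4,9}:  v_{4} + v_{9} = v_{2} + v_{6} ; sig = [2:1,1]
  • {5,7}:  v_{5} + v_{7} = v_{0} + v_{1} + v_{6} ; sig = [2:1,1,1]
  • {5,9}:  v_{5} + v_{9} = v_{3} + v_{6} + v_{8} ; sig = [2:1,1,1]
  • {0,1,9}:  v_{0} + v_{1} + v_{9} = v_{3} ; sig = [3:1]
  • {2,3,6}:  v_{2} + v_{3} + v_{6} = v_{9} ; sig = [3:1]
  • {0,1,2,6}:  v_{0} + v_{1} + v_{2} + v_{6} = 0 ; sig = [4:]
  • {0,1,6,8}:  v_{0} + v_{1} + v_{6} + v_{8} = v_{5} ; sig = [4:1]

Sorted signature multiset PRS(X):
[[2:], [2:], [2:1], [2:1,1], [2:1,1,1], [2:1,1,1], [3:1], [3:1], [4:], [4:1]]


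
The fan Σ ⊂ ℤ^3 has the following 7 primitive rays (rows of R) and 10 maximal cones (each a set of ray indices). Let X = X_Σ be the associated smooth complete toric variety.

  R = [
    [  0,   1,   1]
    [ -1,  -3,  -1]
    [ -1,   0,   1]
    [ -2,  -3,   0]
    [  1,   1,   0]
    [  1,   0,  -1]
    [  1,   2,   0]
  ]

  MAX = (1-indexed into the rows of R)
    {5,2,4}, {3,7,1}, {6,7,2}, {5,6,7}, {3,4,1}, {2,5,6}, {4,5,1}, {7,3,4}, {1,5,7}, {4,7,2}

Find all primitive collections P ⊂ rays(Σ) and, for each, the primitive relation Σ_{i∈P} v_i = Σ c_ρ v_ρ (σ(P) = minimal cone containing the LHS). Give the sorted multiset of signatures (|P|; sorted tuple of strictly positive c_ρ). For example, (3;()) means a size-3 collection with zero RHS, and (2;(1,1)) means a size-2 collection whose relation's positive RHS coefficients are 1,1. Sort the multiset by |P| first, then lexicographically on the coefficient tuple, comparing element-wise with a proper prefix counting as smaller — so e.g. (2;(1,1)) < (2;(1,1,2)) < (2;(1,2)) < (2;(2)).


Primitive collections (9):

  {3,6}:  v_{3} + v_{6} = 0  ⇒ sig = (2;())
  {1,6}:  v_{1} + v_{6} = v_{5}  ⇒ sig = (2;(1))
  {2,3}:  v_{2} + v_{3} = v_{4}  ⇒ sig = (2;(1))
  {3,5}:  v_{3} + v_{5} = v_{1}  ⇒ sig = (2;(1))
  {4,6}:  v_{4} + v_{6} = v_{2}  ⇒ sig = (2;(1))
  {1,2}:  v_{1} + v_{2} = v_{4} + v_{5}  ⇒ sig = (2;(1,1))
  {4,5,7}:  v_{4} + v_{5} + v_{7} = 0  ⇒ sig = (3;())
  {1,4,7}:  v_{1} + v_{4} + v_{7} = v_{3}  ⇒ sig = (3;(1))
  {2,5,7}:  v_{2} + v_{5} + v_{7} = v_{6}  ⇒ sig = (3;(1))

Hence PRS(X_Σ) =
    |P|=2: 6 collections, coeffs (), (1), (1), (1), (1), (1,1)
    |P|=3: 3 collections, coeffs (), (1), (1)


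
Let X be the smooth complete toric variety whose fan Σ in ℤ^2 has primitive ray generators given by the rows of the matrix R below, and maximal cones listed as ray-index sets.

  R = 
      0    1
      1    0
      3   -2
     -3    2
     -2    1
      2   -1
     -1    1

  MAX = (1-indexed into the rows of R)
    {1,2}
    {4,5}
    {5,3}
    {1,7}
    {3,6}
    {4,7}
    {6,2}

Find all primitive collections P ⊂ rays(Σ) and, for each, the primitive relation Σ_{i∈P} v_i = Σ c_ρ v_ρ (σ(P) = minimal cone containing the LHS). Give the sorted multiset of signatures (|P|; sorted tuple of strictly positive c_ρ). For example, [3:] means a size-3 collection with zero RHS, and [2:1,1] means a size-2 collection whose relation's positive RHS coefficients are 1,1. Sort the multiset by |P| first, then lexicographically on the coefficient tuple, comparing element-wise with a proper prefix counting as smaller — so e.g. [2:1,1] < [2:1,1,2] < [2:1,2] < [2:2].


The 14 primitive collections of Σ (r=7, n=2):

  • {3,4}:  v_{3} + v_{4} = 0 ; sig = [2:]
  • {5,6}:  v_{5} + v_{6} = 0 ; sig = [2:]
  • {2,5}:  v_{2} + v_{5} = v_{7} ; sig = [2:1]
  • {2,7}:  v_{2} + v_{7} = v_{1} ; sig = [2:1]
  • {3,7}:  v_{3} + v_{7} = v_{6} ; sig = [2:1]
  • {4,6}:  v_{4} + v_{6} = v_{7} ; sig = [2:1]
  • {5,7}:  v_{5} + v_{7} = v_{4} ; sig = [2:1]
  • {6,7}:  v_{6} + v_{7} = v_{2} ; sig = [2:1]
  • {1,3}:  v_{1} + v_{3} = v_{2} + v_{6} ; sig = [2:1,1]
  • {1,5}:  v_{1} + v_{5} = 2·v_{7} ; sig = [2:2]
  • {1,6}:  v_{1} + v_{6} = 2·v_{2} ; sig = [2:2]
  • {2,3}:  v_{2} + v_{3} = 2·v_{6} ; sig = [2:2]
  • {2,4}:  v_{2} + v_{4} = 2·v_{7} ; sig = [2:2]
  • {1,4}:  v_{1} + v_{4} = 3·v_{7} ; sig = [2:3]

Hence PRS(X_Σ) =
    [2:]
    [2:]
    [2:1]
    [2:1]
    [2:1]
    [2:1]
    [2:1]
    [2:1]
    [2:1,1]
    [2:2]
    [2:2]
    [2:2]
    [2:2]
    [2:3]


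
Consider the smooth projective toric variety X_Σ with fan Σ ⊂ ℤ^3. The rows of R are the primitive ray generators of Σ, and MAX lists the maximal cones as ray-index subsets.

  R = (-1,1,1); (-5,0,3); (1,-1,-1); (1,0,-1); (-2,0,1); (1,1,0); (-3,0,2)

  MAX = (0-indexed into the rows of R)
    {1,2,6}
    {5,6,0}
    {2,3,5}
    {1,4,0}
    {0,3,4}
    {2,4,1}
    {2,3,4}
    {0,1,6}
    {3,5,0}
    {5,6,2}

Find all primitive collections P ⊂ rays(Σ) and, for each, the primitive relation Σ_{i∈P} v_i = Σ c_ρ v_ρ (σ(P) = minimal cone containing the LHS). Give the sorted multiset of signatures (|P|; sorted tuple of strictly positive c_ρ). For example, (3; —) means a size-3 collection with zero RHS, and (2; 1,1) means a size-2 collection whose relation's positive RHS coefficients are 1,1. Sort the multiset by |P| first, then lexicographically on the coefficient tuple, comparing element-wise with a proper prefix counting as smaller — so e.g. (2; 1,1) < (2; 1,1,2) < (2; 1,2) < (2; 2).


Σ has 6 primitive collections:

  P={0,2}:  v_{0} + v_{2} = 0  →  sig = (2; —)
  P={3,6}:  v_{3} + v_{6} = v_{4}  →  sig = (2; 1)
  P={4,5}:  v_{4} + v_{5} = v_{0}  →  sig = (2; 1)
  P={4,6}:  v_{4} + v_{6} = v_{1}  →  sig = (2; 1)
  P={1,5}:  v_{1} + v_{5} = v_{0} + v_{6}  →  sig = (2; 1,1)
  P={1,3}:  v_{1} + v_{3} = 2·v_{4}  →  sig = (2; 2)

so the primitive-relation signature multiset is
    |P|=2: 6 collections, coeffs (), (1), (1), (1), (1,1), (2)


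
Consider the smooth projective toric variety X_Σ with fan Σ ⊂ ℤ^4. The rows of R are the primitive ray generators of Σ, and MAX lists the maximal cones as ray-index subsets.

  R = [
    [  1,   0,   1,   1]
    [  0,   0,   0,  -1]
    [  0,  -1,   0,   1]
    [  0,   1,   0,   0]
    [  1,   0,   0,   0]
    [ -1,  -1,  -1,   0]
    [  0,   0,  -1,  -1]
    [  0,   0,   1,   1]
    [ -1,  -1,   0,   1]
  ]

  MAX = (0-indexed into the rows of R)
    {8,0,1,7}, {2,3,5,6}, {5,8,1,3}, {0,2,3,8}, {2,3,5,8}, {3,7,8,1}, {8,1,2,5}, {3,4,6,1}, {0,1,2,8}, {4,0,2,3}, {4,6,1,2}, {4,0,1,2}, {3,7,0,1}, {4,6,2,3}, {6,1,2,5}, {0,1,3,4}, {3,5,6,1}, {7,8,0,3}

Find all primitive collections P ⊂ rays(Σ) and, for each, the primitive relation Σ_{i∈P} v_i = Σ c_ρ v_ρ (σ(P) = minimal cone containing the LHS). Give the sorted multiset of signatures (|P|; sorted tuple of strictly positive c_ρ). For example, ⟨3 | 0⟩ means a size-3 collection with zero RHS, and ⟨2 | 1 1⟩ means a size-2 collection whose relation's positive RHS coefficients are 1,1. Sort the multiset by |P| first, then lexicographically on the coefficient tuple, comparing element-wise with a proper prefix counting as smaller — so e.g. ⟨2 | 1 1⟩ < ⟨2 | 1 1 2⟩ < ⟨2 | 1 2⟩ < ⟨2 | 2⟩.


Σ has 11 primitive collections:

  {6,7}:  v_{6} + v_{7} = 0 ; sig = ⟨2 | 0⟩
  {0,5}:  v_{0} + v_{5} = v_{2} ; sig = ⟨2 | 1⟩
  {0,6}:  v_{0} + v_{6} = v_{4} ; sig = ⟨2 | 1⟩
  {4,7}:  v_{4} + v_{7} = v_{0} ; sig = ⟨2 | 1⟩
  {4,8}:  v_{4} + v_{8} = v_{2} ; sig = ⟨2 | 1⟩
  {5,7}:  v_{5} + v_{7} = v_{8} ; sig = ⟨2 | 1⟩
  {6,8}:  v_{6} + v_{8} = v_{5} ; sig = ⟨2 | 1⟩
  {2,7}:  v_{2} + v_{7} = v_{0} + v_{8} ; sig = ⟨2 | 1 1⟩
  {4,5}:  v_{4} + v_{5} = v_{2} + v_{6} ; sig = ⟨2 | 1 1⟩
  {1,2,3}:  v_{1} + v_{2} + v_{3} = 0 ; sig = ⟨3 | 0⟩
  {0,1,3,8}:  v_{0} + v_{1} + v_{3} + v_{8} = v_{7} ; sig = ⟨4 | 1⟩

so the primitive-relation signature multiset is
[⟨2 | 0⟩, ⟨2 | 1⟩, ⟨2 | 1⟩, ⟨2 | 1⟩, ⟨2 | 1⟩, ⟨2 | 1⟩, ⟨2 | 1⟩, ⟨2 | 1 1⟩, ⟨2 | 1 1⟩, ⟨3 | 0⟩, ⟨4 | 1⟩]


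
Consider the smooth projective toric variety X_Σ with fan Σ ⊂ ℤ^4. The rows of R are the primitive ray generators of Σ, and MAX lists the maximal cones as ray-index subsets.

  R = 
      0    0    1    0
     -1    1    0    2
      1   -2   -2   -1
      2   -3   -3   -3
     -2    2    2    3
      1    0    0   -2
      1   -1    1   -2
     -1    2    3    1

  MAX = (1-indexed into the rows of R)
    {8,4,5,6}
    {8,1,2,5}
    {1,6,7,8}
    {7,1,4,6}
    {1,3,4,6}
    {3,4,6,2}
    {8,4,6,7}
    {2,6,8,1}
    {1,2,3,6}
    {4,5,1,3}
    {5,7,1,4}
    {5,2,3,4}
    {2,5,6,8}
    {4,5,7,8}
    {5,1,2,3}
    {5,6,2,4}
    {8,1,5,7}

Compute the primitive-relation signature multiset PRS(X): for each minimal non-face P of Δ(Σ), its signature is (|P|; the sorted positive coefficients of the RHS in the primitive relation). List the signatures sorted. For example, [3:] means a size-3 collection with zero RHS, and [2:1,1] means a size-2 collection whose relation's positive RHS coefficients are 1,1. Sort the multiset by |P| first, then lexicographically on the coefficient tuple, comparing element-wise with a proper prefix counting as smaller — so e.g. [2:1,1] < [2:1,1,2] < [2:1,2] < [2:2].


|primitive collections| = 9. Relations:

  P={2,7}:  v_{2} + v_{7} = v_{1}  →  sig = [2:1]
  P={3,8}:  v_{3} + v_{8} = v_{1}  →  sig = [2:1]
  P={3,7}:  v_{3} + v_{7} = 2·v_{1} + v_{4}  →  sig = [2:1,2]
  P={2,4,8}:  v_{2} + v_{4} + v_{8} = 0  →  sig = [3:]
  P={3,5,6}:  v_{3} + v_{5} + v_{6} = 0  →  sig = [3:]
  P={1,2,4}:  v_{1} + v_{2} + v_{4} = v_{3}  →  sig = [3:1]
  P={1,4,8}:  v_{1} + v_{4} + v_{8} = v_{7}  →  sig = [3:1]
  P={1,5,6}:  v_{1} + v_{5} + v_{6} = v_{8}  →  sig = [3:1]
  P={5,6,7}:  v_{5} + v_{6} + v_{7} = v_{4} + 2·v_{8}  →  sig = [3:1,2]

Hence PRS(X_Σ) =
    [2:1]
    [2:1]
    [2:1,2]
    [3:]
    [3:]
    [3:1]
    [3:1]
    [3:1]
    [3:1,2]


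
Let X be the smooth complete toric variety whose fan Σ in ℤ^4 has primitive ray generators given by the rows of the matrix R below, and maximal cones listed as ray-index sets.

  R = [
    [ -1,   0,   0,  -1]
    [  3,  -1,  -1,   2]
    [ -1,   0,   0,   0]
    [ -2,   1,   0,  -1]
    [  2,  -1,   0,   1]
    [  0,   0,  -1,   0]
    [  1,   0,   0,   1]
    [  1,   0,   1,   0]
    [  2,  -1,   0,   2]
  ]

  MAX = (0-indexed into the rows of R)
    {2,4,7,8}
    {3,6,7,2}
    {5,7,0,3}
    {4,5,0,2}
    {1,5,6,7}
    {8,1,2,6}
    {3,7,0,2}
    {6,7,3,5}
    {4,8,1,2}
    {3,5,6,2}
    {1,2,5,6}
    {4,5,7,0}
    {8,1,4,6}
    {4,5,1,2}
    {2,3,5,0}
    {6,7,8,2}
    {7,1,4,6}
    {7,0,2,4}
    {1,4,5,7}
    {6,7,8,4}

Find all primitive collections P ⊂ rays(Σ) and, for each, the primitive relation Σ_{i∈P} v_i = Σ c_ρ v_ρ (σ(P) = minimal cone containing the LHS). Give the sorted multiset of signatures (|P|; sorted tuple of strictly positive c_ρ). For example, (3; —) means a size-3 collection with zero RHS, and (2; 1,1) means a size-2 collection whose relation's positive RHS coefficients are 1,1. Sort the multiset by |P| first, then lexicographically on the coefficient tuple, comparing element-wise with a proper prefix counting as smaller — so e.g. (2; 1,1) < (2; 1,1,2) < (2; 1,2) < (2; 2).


12 collections generate NE(X_Σ); each relation:

  • {0,6}:  v_{0} + v_{6} = 0 — sig = (2; —)
  • {3,4}:  v_{3} + v_{4} = 0 — sig = (2; —)
  • {0,1}:  v_{0} + v_{1} = v_{4} + v_{5} — sig = (2; 1,1)
  • {0,8}:  v_{0} + v_{8} = v_{2} + v_{4} — sig = (2; 1,1)
  • {1,3}:  v_{1} + v_{3} = v_{5} + v_{6} — sig = (2; 1,1)
  • {3,8}:  v_{3} + v_{8} = v_{2} + v_{6} — sig = (2; 1,1)
  • {5,8}:  v_{5} + v_{8} = v_{1} + v_{2} — sig = (2; 1,1)
  • {2,5,7}:  v_{2} + v_{5} + v_{7} = 0 — sig = (3; —)
  • {2,4,6}:  v_{2} + v_{4} + v_{6} = v_{8} — sig = (3; 1)
  • {4,5,6}:  v_{4} + v_{5} + v_{6} = v_{1} — sig = (3; 1)
  • {1,2,7}:  v_{1} + v_{2} + v_{7} = v_{4} + v_{6} — sig = (3; 1,1)
  • {1,7,8}:  v_{1} + v_{7} + v_{8} = 2·v_{4} + 2·v_{6} — sig = (3; 2,2)

Hence PRS(X_Σ) =
{ (2; —) ×2,  (2; 1,1) ×5,  (3; —),  (3; 1) ×2,  (3; 1,1),  (3; 2,2) }


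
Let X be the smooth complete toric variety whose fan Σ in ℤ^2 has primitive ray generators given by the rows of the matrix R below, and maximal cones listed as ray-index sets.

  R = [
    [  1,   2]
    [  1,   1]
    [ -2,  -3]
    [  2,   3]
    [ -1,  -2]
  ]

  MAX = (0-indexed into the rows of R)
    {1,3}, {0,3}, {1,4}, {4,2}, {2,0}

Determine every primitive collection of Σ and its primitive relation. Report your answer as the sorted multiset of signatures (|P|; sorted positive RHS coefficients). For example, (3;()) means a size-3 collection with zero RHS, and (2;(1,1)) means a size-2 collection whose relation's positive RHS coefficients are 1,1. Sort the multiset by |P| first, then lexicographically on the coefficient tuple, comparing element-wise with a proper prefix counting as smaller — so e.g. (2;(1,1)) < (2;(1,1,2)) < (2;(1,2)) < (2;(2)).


Minimal non-faces — 5 found among 5 rays, 5 max cones:

  {0,4}:  v_{0} + v_{4} = 0 — sig = (2;())
  {2,3}:  v_{2} + v_{3} = 0 — sig = (2;())
  {0,1}:  v_{0} + v_{1} = v_{3} — sig = (2;(1))
  {1,2}:  v_{1} + v_{2} = v_{4} — sig = (2;(1))
  {3,4}:  v_{3} + v_{4} = v_{1} — sig = (2;(1))

Hence PRS(X_Σ) =
{ (2;()) ×2,  (2;(1)) ×3 }


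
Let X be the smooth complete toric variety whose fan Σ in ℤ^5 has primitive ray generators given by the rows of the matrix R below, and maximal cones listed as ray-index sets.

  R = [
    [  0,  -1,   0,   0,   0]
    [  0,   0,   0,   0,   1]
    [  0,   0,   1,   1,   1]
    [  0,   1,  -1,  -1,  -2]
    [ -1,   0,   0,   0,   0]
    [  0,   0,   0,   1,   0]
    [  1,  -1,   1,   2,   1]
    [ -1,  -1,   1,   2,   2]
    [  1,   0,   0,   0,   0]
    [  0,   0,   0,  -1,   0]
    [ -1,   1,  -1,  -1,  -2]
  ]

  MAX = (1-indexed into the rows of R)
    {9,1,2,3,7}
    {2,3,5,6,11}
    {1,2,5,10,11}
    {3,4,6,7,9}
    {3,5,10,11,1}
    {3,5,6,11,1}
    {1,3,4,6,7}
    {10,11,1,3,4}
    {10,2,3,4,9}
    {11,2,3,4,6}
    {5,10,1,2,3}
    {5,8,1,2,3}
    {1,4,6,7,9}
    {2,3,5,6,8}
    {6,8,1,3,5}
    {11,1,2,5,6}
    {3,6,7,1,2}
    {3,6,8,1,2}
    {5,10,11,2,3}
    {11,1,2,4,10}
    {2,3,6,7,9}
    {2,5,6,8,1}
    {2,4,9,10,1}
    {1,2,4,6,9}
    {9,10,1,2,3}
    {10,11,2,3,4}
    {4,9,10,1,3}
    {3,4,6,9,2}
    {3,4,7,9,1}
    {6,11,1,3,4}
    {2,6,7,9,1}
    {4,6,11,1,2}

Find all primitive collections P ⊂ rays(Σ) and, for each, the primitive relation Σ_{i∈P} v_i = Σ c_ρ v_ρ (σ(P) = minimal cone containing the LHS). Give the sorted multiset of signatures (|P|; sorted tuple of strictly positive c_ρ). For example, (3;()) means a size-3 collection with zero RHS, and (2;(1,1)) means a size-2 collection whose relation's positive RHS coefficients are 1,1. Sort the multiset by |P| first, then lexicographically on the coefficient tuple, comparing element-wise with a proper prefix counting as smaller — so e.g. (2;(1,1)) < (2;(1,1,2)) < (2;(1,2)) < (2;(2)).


|primitive collections| = 17. Relations:

  • {5,9}:  v_{5} + v_{9} = 0 — sig = (2;())
  • {6,10}:  v_{6} + v_{10} = 0 — sig = (2;())
  • {4,5}:  v_{4} + v_{5} = v_{11} — sig = (2;(1))
  • {9,11}:  v_{9} + v_{11} = v_{4} — sig = (2;(1))
  • {4,8}:  v_{4} + v_{8} = v_{5} + v_{6} — sig = (2;(1,1))
  • {5,7}:  v_{5} + v_{7} = v_{1} + v_{3} + v_{6} — sig = (2;(1,1,1))
  • {7,10}:  v_{7} + v_{10} = v_{1} + v_{3} + v_{9} — sig = (2;(1,1,1))
  • {7,11}:  v_{7} + v_{11} = v_{1} + v_{3} + v_{4} + v_{6} — sig = (2;(1,1,1,1))
  • {8,9}:  v_{8} + v_{9} = v_{1} + v_{2} + v_{3} + v_{6} — sig = (2;(1,1,1,1))
  • {8,10}:  v_{8} + v_{10} = v_{1} + v_{2} + v_{3} + v_{5} — sig = (2;(1,1,1,1))
  • {8,11}:  v_{8} + v_{11} = 2·v_{5} + v_{6} — sig = (2;(1,2))
  • {7,8}:  v_{7} + v_{8} = 2·v_{1} + v_{2} + 2·v_{3} + 2·v_{6} — sig = (2;(1,2,2,2))
  • {2,4,7}:  v_{2} + v_{4} + v_{7} = v_{6} + v_{9} — sig = (3;(1,1))
  • {1,2,3,4}:  v_{1} + v_{2} + v_{3} + v_{4} = 0 — sig = (4;())
  • {1,2,3,11}:  v_{1} + v_{2} + v_{3} + v_{11} = v_{5} — sig = (4;(1))
  • {1,3,6,9}:  v_{1} + v_{3} + v_{6} + v_{9} = v_{7} — sig = (4;(1))
  • {1,2,3,5,6}:  v_{1} + v_{2} + v_{3} + v_{5} + v_{6} = v_{8} — sig = (5;(1))

Signatures (|P|; sorted positive RHS coefficients), sorted:
{ (2;()) ×2,  (2;(1)) ×2,  (2;(1,1)),  (2;(1,1,1)) ×2,  (2;(1,1,1,1)) ×3,  (2;(1,2)),  (2;(1,2,2,2)),  (3;(1,1)),  (4;()),  (4;(1)) ×2,  (5;(1)) }


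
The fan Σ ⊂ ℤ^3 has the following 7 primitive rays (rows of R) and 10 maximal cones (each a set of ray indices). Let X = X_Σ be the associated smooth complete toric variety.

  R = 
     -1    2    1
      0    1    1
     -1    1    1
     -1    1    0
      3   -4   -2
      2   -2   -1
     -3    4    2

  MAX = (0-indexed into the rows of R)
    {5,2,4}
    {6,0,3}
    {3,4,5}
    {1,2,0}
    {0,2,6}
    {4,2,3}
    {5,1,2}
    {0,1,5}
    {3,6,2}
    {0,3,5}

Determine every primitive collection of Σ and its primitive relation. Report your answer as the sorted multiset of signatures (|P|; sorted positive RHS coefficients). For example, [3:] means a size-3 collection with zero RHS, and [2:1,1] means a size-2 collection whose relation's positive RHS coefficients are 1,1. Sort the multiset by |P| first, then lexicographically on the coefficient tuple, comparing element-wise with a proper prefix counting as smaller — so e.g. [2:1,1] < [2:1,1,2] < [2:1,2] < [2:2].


|primitive collections| = 9. Relations:

  • {4,6}:  v_{4} + v_{6} = 0  →  sig = [2:]
  • {0,4}:  v_{0} + v_{4} = v_{5}  →  sig = [2:1]
  • {1,3}:  v_{1} + v_{3} = v_{0}  →  sig = [2:1]
  • {5,6}:  v_{5} + v_{6} = v_{0}  →  sig = [2:1]
  • {1,4}:  v_{1} + v_{4} = v_{2} + 2·v_{5}  →  sig = [2:1,2]
  • {1,6}:  v_{1} + v_{6} = 2·v_{0} + v_{2}  →  sig = [2:1,2]
  • {2,3,5}:  v_{2} + v_{3} + v_{5} = 0  →  sig = [3:]
  • {0,2,3}:  v_{0} + v_{2} + v_{3} = v_{6}  →  sig = [3:1]
  • {0,2,5}:  v_{0} + v_{2} + v_{5} = v_{1}  →  sig = [3:1]

Hence PRS(X_Σ) =
    [2:]
    [2:1]
    [2:1]
    [2:1]
    [2:1,2]
    [2:1,2]
    [3:]
    [3:1]
    [3:1]


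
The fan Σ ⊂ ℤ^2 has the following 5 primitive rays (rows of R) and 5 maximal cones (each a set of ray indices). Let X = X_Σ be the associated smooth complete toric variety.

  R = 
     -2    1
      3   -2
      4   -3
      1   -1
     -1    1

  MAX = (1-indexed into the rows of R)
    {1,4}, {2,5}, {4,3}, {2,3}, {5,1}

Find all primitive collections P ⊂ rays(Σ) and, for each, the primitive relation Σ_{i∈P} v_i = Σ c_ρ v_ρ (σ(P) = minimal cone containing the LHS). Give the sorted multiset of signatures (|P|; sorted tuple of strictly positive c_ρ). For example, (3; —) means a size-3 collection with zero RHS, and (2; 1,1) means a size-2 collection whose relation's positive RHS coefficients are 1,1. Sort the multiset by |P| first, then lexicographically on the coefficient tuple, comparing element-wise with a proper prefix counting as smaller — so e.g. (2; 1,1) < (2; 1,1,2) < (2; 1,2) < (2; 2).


|primitive collections| = 5. Relations:

  • {4,5}:  v_{4} + v_{5} = 0  ⇒ sig = (2; —)
  • {1,2}:  v_{1} + v_{2} = v_{4}  ⇒ sig = (2; 1)
  • {2,4}:  v_{2} + v_{4} = v_{3}  ⇒ sig = (2; 1)
  • {3,5}:  v_{3} + v_{5} = v_{2}  ⇒ sig = (2; 1)
  • {1,3}:  v_{1} + v_{3} = 2·v_{4}  ⇒ sig = (2; 2)

so the primitive-relation signature multiset is
[(2; —), (2; 1), (2; 1), (2; 1), (2; 2)]


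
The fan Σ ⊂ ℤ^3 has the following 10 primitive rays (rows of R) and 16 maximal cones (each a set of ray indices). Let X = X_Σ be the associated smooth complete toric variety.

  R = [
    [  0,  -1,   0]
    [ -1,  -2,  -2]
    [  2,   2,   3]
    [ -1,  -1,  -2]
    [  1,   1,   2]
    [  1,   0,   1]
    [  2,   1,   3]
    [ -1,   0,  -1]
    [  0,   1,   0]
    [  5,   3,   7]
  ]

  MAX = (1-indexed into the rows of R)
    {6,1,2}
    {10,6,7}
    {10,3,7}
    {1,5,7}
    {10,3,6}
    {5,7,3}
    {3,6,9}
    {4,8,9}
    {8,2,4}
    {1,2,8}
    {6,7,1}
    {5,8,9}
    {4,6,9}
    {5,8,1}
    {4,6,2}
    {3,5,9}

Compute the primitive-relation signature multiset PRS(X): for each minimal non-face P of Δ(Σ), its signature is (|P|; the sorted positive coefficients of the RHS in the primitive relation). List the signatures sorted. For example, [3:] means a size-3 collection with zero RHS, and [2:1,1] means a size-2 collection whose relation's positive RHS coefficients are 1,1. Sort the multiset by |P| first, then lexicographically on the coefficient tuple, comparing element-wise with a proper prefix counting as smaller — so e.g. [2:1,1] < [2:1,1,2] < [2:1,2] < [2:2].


Δ(Σ) — 10 vertices, 22 min non-faces:

  • {1,9}:  v_{1} + v_{9} = 0  ⇒ sig = [2:]
  • {4,5}:  v_{4} + v_{5} = 0  ⇒ sig = [2:]
  • {6,8}:  v_{6} + v_{8} = 0  ⇒ sig = [2:]
  • {1,3}:  v_{1} + v_{3} = v_{7}  ⇒ sig = [2:1]
  • {1,4}:  v_{1} + v_{4} = v_{2}  ⇒ sig = [2:1]
  • {2,3}:  v_{2} + v_{3} = v_{6}  ⇒ sig = [2:1]
  • {2,5}:  v_{2} + v_{5} = v_{1}  ⇒ sig = [2:1]
  • {2,9}:  v_{2} + v_{9} = v_{4}  ⇒ sig = [2:1]
  • {4,7}:  v_{4} + v_{7} = v_{6}  ⇒ sig = [2:1]
  • {5,6}:  v_{5} + v_{6} = v_{7}  ⇒ sig = [2:1]
  • {7,8}:  v_{7} + v_{8} = v_{5}  ⇒ sig = [2:1]
  • {7,9}:  v_{7} + v_{9} = v_{3}  ⇒ sig = [2:1]
  • {2,7}:  v_{2} + v_{7} = v_{1} + v_{6}  ⇒ sig = [2:1,1]
  • {3,4}:  v_{3} + v_{4} = v_{6} + v_{9}  ⇒ sig = [2:1,1]
  • {3,8}:  v_{3} + v_{8} = v_{5} + v_{9}  ⇒ sig = [2:1,1]
  • {8,10}:  v_{8} + v_{10} = v_{3} + v_{7}  ⇒ sig = [2:1,1]
  • {1,10}:  v_{1} + v_{10} = v_{6} + 2·v_{7}  ⇒ sig = [2:1,2]
  • {2,10}:  v_{2} + v_{10} = 2·v_{6} + v_{7}  ⇒ sig = [2:1,2]
  • {4,10}:  v_{4} + v_{10} = v_{3} + 2·v_{6}  ⇒ sig = [2:1,2]
  • {5,10}:  v_{5} + v_{10} = v_{3} + 2·v_{7}  ⇒ sig = [2:1,2]
  • {9,10}:  v_{9} + v_{10} = 2·v_{3} + v_{6}  ⇒ sig = [2:1,2]
  • {3,6,7}:  v_{3} + v_{6} + v_{7} = v_{10}  ⇒ sig = [3:1]

so the primitive-relation signature multiset is
    [2:]
    [2:]
    [2:]
    [2:1]
    [2:1]
    [2:1]
    [2:1]
    [2:1]
    [2:1]
    [2:1]
    [2:1]
    [2:1]
    [2:1,1]
    [2:1,1]
    [2:1,1]
    [2:1,1]
    [2:1,2]
    [2:1,2]
    [2:1,2]
    [2:1,2]
    [2:1,2]
    [3:1]


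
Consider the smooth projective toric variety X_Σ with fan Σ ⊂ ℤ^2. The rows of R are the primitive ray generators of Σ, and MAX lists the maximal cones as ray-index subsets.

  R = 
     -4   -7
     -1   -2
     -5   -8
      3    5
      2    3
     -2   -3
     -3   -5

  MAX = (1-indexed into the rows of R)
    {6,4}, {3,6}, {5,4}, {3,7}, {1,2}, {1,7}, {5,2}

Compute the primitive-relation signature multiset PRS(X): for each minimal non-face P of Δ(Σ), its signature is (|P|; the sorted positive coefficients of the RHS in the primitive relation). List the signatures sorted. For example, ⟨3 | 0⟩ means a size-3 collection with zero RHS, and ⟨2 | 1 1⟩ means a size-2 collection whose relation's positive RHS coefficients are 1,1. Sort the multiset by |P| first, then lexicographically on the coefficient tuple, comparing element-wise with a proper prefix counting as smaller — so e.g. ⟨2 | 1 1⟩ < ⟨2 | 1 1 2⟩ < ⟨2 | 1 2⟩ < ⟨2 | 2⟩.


The 14 primitive collections of Σ (r=7, n=2):

  • {4,7}:  v_{4} + v_{7} = 0 — sig = ⟨2 | 0⟩
  • {5,6}:  v_{5} + v_{6} = 0 — sig = ⟨2 | 0⟩
  • {1,4}:  v_{1} + v_{4} = v_{2} — sig = ⟨2 | 1⟩
  • {2,4}:  v_{2} + v_{4} = v_{5} — sig = ⟨2 | 1⟩
  • {2,6}:  v_{2} + v_{6} = v_{7} — sig = ⟨2 | 1⟩
  • {2,7}:  v_{2} + v_{7} = v_{1} — sig = ⟨2 | 1⟩
  • {3,4}:  v_{3} + v_{4} = v_{6} — sig = ⟨2 | 1⟩
  • {3,5}:  v_{3} + v_{5} = v_{7} — sig = ⟨2 | 1⟩
  • {5,7}:  v_{5} + v_{7} = v_{2} — sig = ⟨2 | 1⟩
  • {6,7}:  v_{6} + v_{7} = v_{3} — sig = ⟨2 | 1⟩
  • {1,5}:  v_{1} + v_{5} = 2·v_{2} — sig = ⟨2 | 2⟩
  • {1,6}:  v_{1} + v_{6} = 2·v_{7} — sig = ⟨2 | 2⟩
  • {2,3}:  v_{2} + v_{3} = 2·v_{7} — sig = ⟨2 | 2⟩
  • {1,3}:  v_{1} + v_{3} = 3·v_{7} — sig = ⟨2 | 3⟩

Hence PRS(X_Σ) =
    |P|=2: 14 collections, coeffs (), (), (1), (1), (1), (1), (1), (1), (1), (1), (2), (2), (2), (3)


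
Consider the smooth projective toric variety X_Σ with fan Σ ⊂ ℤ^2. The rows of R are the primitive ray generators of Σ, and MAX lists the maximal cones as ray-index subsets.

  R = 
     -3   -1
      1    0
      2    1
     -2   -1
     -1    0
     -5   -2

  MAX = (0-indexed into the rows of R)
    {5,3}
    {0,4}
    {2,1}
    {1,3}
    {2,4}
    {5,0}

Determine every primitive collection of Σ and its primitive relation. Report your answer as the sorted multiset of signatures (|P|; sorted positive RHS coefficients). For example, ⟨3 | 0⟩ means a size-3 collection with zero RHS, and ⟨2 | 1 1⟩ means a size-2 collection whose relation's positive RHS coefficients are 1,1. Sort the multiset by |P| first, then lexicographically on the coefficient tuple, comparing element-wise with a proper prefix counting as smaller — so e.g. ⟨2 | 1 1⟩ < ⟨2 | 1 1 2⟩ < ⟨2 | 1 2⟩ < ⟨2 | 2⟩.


9 collections generate NE(X_Σ); each relation:

  {1,4}:  v_{1} + v_{4} = 0  ⇒ sig = ⟨2 | 0⟩
  {2,3}:  v_{2} + v_{3} = 0  ⇒ sig = ⟨2 | 0⟩
  {0,1}:  v_{0} + v_{1} = v_{3}  ⇒ sig = ⟨2 | 1⟩
  {0,2}:  v_{0} + v_{2} = v_{4}  ⇒ sig = ⟨2 | 1⟩
  {0,3}:  v_{0} + v_{3} = v_{5}  ⇒ sig = ⟨2 | 1⟩
  {2,5}:  v_{2} + v_{5} = v_{0}  ⇒ sig = ⟨2 | 1⟩
  {3,4}:  v_{3} + v_{4} = v_{0}  ⇒ sig = ⟨2 | 1⟩
  {1,5}:  v_{1} + v_{5} = 2·v_{3}  ⇒ sig = ⟨2 | 2⟩
  {4,5}:  v_{4} + v_{5} = 2·v_{0}  ⇒ sig = ⟨2 | 2⟩

so the primitive-relation signature multiset is
{ ⟨2 | 0⟩ ×2,  ⟨2 | 1⟩ ×5,  ⟨2 | 2⟩ ×2 }


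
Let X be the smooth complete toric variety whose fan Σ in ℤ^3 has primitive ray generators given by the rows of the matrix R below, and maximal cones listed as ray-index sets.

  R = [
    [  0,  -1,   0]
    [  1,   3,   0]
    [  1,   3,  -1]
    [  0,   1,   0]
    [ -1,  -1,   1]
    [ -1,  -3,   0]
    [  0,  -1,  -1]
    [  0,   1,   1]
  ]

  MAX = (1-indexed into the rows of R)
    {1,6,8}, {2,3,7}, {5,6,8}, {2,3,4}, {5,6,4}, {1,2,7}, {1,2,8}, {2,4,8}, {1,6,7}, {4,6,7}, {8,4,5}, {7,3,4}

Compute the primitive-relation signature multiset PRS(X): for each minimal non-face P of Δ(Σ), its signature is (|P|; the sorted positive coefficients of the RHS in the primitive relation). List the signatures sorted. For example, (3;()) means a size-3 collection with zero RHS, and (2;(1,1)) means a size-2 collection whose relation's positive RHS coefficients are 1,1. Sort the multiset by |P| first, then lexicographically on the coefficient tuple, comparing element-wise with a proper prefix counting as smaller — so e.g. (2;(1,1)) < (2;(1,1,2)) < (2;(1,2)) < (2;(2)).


Minimal non-faces — 12 found among 8 rays, 12 max cones:

  P = {1,4}:  v_{1} + v_{4} = 0  →  sig = (2;())
  P = {2,6}:  v_{2} + v_{6} = 0  →  sig = (2;())
  P = {7,8}:  v_{7} + v_{8} = 0  →  sig = (2;())
  P = {1,3}:  v_{1} + v_{3} = v_{2} + v_{7}  →  sig = (2;(1,1))
  P = {1,5}:  v_{1} + v_{5} = v_{6} + v_{8}  →  sig = (2;(1,1))
  P = {2,5}:  v_{2} + v_{5} = v_{4} + v_{8}  →  sig = (2;(1,1))
  P = {3,6}:  v_{3} + v_{6} = v_{4} + v_{7}  →  sig = (2;(1,1))
  P = {3,8}:  v_{3} + v_{8} = v_{2} + v_{4}  →  sig = (2;(1,1))
  P = {5,7}:  v_{5} + v_{7} = v_{4} + v_{6}  →  sig = (2;(1,1))
  P = {3,5}:  v_{3} + v_{5} = 2·v_{4}  →  sig = (2;(2))
  P = {2,4,7}:  v_{2} + v_{4} + v_{7} = v_{3}  →  sig = (3;(1))
  P = {4,6,8}:  v_{4} + v_{6} + v_{8} = v_{5}  →  sig = (3;(1))

Signatures (|P|; sorted positive RHS coefficients), sorted:
    |P|=2: 10 collections, coeffs (), (), (), (1,1), (1,1), (1,1), (1,1), (1,1), (1,1), (2)
    |P|=3: 2 collections, coeffs (1), (1)


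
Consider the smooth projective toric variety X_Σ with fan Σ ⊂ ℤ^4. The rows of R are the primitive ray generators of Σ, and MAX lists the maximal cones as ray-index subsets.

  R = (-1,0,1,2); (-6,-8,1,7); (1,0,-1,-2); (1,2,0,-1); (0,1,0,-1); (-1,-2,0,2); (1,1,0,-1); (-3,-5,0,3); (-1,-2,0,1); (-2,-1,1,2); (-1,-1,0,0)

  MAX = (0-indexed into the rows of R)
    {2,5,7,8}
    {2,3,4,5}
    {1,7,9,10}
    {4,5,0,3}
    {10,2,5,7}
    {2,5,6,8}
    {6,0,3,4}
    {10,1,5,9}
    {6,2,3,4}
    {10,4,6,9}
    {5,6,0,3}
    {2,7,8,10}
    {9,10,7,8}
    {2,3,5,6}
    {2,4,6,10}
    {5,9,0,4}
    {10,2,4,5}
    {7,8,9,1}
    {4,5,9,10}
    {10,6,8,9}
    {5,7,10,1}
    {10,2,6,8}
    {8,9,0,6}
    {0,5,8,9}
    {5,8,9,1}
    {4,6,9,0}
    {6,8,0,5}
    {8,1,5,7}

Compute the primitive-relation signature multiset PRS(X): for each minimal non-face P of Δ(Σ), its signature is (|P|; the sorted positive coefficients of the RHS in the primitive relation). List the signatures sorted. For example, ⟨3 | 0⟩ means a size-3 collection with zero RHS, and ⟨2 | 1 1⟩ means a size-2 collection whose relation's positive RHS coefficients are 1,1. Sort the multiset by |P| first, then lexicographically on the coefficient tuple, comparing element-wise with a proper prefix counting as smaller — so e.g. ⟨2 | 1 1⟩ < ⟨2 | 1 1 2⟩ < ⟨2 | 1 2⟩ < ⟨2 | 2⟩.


Σ has 22 primitive collections:

  P={0,2}:  v_{0} + v_{2} = 0  so sig = ⟨2 | 0⟩
  P={3,8}:  v_{3} + v_{8} = 0  so sig = ⟨2 | 0⟩
  P={0,10}:  v_{0} + v_{10} = v_{9}  so sig = ⟨2 | 1⟩
  P={2,9}:  v_{2} + v_{9} = v_{10}  so sig = ⟨2 | 1⟩
  P={3,10}:  v_{3} + v_{10} = v_{4}  so sig = ⟨2 | 1⟩
  P={4,8}:  v_{4} + v_{8} = v_{10}  so sig = ⟨2 | 1⟩
  P={3,7}:  v_{3} + v_{7} = v_{5} + v_{10}  so sig = ⟨2 | 1 1⟩
  P={3,9}:  v_{3} + v_{9} = v_{0} + v_{4}  so sig = ⟨2 | 1 1⟩
  P={0,7}:  v_{0} + v_{7} = v_{5} + v_{8} + v_{9}  so sig = ⟨2 | 1 1 1⟩
  P={1,2}:  v_{1} + v_{2} = v_{5} + v_{7} + v_{10}  so sig = ⟨2 | 1 1 1⟩
  P={1,3}:  v_{1} + v_{3} = 2·v_{5} + v_{9} + v_{10}  so sig = ⟨2 | 1 1 2⟩
  P={1,6}:  v_{1} + v_{6} = v_{5} + 2·v_{8} + v_{9}  so sig = ⟨2 | 1 1 2⟩
  P={4,7}:  v_{4} + v_{7} = v_{5} + 2·v_{10}  so sig = ⟨2 | 1 2⟩
  P={0,1}:  v_{0} + v_{1} = 2·v_{5} + v_{8} + 2·v_{9}  so sig = ⟨2 | 1 2 2⟩
  P={1,4}:  v_{1} + v_{4} = 2·v_{5} + v_{9} + 2·v_{10}  so sig = ⟨2 | 1 2 2⟩
  P={6,7}:  v_{6} + v_{7} = 2·v_{8}  so sig = ⟨2 | 2⟩
  P={4,5,6}:  v_{4} + v_{5} + v_{6} = 0  so sig = ⟨3 | 0⟩
  P={5,6,10}:  v_{5} + v_{6} + v_{10} = v_{8}  so sig = ⟨3 | 1⟩
  P={5,7,9}:  v_{5} + v_{7} + v_{9} = v_{1}  so sig = ⟨3 | 1⟩
  P={5,8,10}:  v_{5} + v_{8} + v_{10} = v_{7}  so sig = ⟨3 | 1⟩
  P={5,6,9}:  v_{5} + v_{6} + v_{9} = v_{0} + v_{8}  so sig = ⟨3 | 1 1⟩
  P={1,8,10}:  v_{1} + v_{8} + v_{10} = 2·v_{7} + v_{9}  so sig = ⟨3 | 1 2⟩

so the primitive-relation signature multiset is
    |P|=2: 16 collections, coeffs (), (), (1), (1), (1), (1), (1,1), (1,1), (1,1,1), (1,1,1), (1,1,2), (1,1,2), (1,2), (1,2,2), (1,2,2), (2)
    |P|=3: 6 collections, coeffs (), (1), (1), (1), (1,1), (1,2)
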